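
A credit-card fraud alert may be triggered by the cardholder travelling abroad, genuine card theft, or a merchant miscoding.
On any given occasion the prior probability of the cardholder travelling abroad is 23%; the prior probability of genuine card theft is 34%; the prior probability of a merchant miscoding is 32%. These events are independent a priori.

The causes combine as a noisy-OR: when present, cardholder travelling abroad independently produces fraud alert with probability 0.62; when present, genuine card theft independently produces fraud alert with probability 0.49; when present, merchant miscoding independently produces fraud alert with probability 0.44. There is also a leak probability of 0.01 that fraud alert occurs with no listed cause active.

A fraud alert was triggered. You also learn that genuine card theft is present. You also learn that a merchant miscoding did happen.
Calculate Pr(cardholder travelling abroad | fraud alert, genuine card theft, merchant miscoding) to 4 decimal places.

Under noisy-OR, P(fraud alert | causes) = 1 − (1−0.01)·∏(1−qᵢ) over the active causes.
Weight on cardholder travelling abroad=true, given the evidence: 0.892557*0.23 = 0.205288
The normalizing constant is 0.717256*0.77 + 0.892557*0.23 = 0.757575
P(cardholder travelling abroad | fraud alert, genuine card theft, merchant miscoding) = 0.205288/0.757575 ≈ 0.2710

Pr(cardholder travelling abroad | fraud alert, genuine card theft, merchant miscoding) ≈ 0.2710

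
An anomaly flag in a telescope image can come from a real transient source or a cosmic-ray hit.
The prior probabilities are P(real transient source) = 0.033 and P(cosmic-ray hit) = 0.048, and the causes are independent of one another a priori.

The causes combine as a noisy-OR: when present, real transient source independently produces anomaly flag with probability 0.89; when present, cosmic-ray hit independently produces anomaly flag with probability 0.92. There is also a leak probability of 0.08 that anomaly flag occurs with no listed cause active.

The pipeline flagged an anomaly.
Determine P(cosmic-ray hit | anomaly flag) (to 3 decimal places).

Under noisy-OR, P(anomaly flag | causes) = 1 − (1−0.08)·∏(1−qᵢ) over the active causes.
Numerator (weight on configurations with cosmic-ray hit): 0.043000 + 0.001571 = 0.044571
Denominator P(anomaly flag): 0.08·0.967·0.952 + 0.9264·0.967·0.048 + 0.8988·0.033·0.952 + 0.991904·0.033·0.048 = 0.146455
P(cosmic-ray hit | anomaly flag) = 0.044571/0.146455 ≈ 0.304

P(cosmic-ray hit | anomaly flag) ≈ 0.304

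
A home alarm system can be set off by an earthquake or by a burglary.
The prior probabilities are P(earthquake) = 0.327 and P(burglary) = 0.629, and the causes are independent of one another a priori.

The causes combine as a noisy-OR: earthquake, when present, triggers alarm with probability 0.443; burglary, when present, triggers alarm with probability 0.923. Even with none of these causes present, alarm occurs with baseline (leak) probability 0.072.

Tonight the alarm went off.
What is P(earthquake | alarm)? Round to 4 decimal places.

P(earthquake | alarm) ≈ 0.3839

Under noisy-OR, P(alarm | causes) = 1 − (1−0.072)·∏(1−qᵢ) over the active causes.
P(alarm) = 0.072·0.673·0.371 + 0.928544·0.673·0.629 + 0.483104·0.327·0.371 + 0.960199·0.327·0.629 = 0.017977 + 0.393068 + 0.058609 + 0.197497 = 0.667151
Restricting to configurations with earthquake present: 0.058609 + 0.197497 = 0.256106.
So P(earthquake | alarm) = 0.256106/0.667151 ≈ 0.3839.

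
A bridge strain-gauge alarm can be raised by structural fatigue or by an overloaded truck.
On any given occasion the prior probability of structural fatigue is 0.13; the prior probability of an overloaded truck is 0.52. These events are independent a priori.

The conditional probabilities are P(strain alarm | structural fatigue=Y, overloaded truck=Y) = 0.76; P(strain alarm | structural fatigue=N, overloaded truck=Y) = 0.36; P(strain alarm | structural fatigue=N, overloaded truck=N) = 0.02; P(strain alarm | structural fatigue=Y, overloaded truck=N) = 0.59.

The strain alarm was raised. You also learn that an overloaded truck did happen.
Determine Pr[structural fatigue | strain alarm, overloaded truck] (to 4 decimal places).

P(strain alarm | overloaded truck) = 0.36×0.87 + 0.76×0.13 = 0.313200 + 0.098800 = 0.412000
Of this, 0.098800 comes from 0.76×0.13 (the structural fatigue=true cases).
So P(structural fatigue | strain alarm, overloaded truck) = 0.098800/0.412000 ≈ 0.2398.

Pr[structural fatigue | strain alarm, overloaded truck] ≈ 0.2398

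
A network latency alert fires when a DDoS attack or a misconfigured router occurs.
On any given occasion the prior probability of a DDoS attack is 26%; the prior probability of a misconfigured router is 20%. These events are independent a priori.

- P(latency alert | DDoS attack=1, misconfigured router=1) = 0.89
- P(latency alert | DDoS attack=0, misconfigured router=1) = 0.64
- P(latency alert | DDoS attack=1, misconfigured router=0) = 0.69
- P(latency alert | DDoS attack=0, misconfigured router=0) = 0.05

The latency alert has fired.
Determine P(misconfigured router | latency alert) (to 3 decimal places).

P(misconfigured router | latency alert) ≈ 0.449

Numerator (weight on configurations with misconfigured router): 0.094720 + 0.046280 = 0.141000
The normalizing constant is 0.05×0.74×0.8 + 0.64×0.74×0.2 + 0.69×0.26×0.8 + 0.89×0.26×0.2 = 0.314120
Posterior = 0.141000 / 0.314120 ≈ 0.449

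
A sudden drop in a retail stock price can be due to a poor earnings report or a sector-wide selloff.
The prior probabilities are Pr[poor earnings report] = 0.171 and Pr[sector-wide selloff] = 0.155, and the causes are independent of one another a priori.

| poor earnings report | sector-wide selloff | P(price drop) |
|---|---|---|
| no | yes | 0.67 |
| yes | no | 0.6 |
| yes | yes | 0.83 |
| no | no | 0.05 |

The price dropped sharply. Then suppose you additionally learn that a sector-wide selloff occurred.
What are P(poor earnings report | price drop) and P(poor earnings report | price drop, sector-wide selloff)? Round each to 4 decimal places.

P(poor earnings report | price drop) ≈ 0.4730; P(poor earnings report | price drop, sector-wide selloff) ≈ 0.2035

By total probability over the 4 (poor earnings report, sector-wide selloff) configurations:
  P(price drop) = 0.05×0.829×0.845 + 0.67×0.829×0.155 + 0.6×0.171×0.845 + 0.83×0.171×0.155
        = 0.035025 + 0.086092 + 0.086697 + 0.021999 = 0.229813
Configurations with poor earnings report contribute 0.108696, so
  P(poor earnings report | price drop) = 0.108696 / 0.229813 ≈ 0.4730

With the extra evidence:
Sum P(price drop|·) weighted by the priors over both values of poor earnings report:
  P(price drop | sector-wide selloff) = 0.67·0.829 + 0.83·0.171
        = 0.555430 + 0.141930 = 0.697360
Configurations with poor earnings report contribute 0.141930, so
  P(poor earnings report | price drop, sector-wide selloff) = 0.141930 / 0.697360 ≈ 0.2035
— sector-wide selloff explains away the evidence for poor earnings report.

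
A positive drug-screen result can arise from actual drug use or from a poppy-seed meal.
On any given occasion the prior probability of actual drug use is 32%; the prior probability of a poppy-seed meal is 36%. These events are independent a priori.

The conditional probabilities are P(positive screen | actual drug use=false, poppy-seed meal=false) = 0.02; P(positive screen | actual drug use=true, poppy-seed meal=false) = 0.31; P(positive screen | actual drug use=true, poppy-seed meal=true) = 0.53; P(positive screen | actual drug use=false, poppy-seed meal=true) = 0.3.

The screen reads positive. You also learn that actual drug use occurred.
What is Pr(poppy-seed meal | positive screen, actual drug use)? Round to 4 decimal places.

Pr(poppy-seed meal | positive screen, actual drug use) ≈ 0.4902

P(positive screen | actual drug use) = 0.31*0.64 + 0.53*0.36 = 0.198400 + 0.190800 = 0.389200
The poppy-seed meal-present share is 0.53*0.36 = 0.190800.
So P(poppy-seed meal | positive screen, actual drug use) = 0.190800/0.389200 ≈ 0.4902.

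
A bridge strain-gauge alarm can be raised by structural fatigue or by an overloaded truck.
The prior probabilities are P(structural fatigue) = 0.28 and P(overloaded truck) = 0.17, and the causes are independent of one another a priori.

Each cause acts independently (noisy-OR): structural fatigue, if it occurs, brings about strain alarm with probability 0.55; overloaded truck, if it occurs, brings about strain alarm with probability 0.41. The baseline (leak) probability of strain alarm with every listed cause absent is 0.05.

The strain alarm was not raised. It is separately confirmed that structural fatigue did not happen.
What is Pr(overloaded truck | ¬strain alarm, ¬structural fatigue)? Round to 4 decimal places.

Pr(overloaded truck | ¬strain alarm, ¬structural fatigue) ≈ 0.1078

Under noisy-OR, P(strain alarm | causes) = 1 − (1−0.05)·∏(1−qᵢ) over the active causes.
For the numerator, keep only overloaded truck=true terms: 0.5605×0.17 = 0.095285
Denominator P(¬strain alarm | ¬structural fatigue): 0.95×0.83 + 0.5605×0.17 = 0.883785
Posterior = 0.095285 / 0.883785 ≈ 0.1078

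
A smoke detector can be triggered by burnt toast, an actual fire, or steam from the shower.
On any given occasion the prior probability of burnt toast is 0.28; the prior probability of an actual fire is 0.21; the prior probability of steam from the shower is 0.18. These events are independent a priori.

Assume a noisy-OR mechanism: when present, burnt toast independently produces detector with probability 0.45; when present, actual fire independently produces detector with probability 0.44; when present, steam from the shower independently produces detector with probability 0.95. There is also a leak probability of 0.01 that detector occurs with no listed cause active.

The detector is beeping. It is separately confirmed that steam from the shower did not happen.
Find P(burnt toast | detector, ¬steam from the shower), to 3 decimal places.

P(burnt toast | detector, ¬steam from the shower) ≈ 0.660

Under noisy-OR, P(detector | causes) = 1 − (1−0.01)·∏(1−qᵢ) over the active causes.
Weight on burnt toast=true, given the evidence: 0.100757 + 0.040871 = 0.141628
Normalizer over all consistent configurations: 0.01*0.72*0.79 + 0.4456*0.72*0.21 + 0.4555*0.28*0.79 + 0.69508*0.28*0.21 = 0.214691
Posterior = 0.141628 / 0.214691 ≈ 0.660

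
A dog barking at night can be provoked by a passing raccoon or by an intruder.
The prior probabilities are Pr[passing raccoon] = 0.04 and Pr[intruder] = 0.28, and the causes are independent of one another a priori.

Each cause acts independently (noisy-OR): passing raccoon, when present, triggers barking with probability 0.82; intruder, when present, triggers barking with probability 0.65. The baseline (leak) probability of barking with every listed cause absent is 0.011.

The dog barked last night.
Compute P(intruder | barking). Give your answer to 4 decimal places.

P(intruder | barking) ≈ 0.8562

Under noisy-OR, P(barking | causes) = 1 − (1−0.011)·∏(1−qᵢ) over the active causes.
P(barking) = 0.011*0.96*0.72 + 0.65385*0.96*0.28 + 0.82198*0.04*0.72 + 0.937693*0.04*0.28 = 0.007603 + 0.175755 + 0.023673 + 0.010502 = 0.217533
The intruder-present share is 0.175755 + 0.010502 = 0.186257.
P(intruder | barking) = 0.186257 / 0.217533 ≈ 0.8562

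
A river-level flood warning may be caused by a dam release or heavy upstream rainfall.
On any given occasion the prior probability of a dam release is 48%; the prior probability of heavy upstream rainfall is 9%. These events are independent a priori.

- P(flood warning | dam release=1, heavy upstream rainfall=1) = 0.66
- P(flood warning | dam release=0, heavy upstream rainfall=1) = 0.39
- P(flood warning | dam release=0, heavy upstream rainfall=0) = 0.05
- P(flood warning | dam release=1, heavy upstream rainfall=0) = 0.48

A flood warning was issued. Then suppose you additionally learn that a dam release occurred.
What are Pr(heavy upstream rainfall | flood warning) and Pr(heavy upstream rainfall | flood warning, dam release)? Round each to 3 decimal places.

Numerator (weight on configurations with heavy upstream rainfall): 0.018252 + 0.028512 = 0.046764
The normalizing constant is 0.05·0.52·0.91 + 0.39·0.52·0.09 + 0.48·0.48·0.91 + 0.66·0.48·0.09 = 0.280088
Posterior = 0.046764 / 0.280088 ≈ 0.167

Now also conditioning on dam release=true:
Weight on heavy upstream rainfall=true, given the evidence: 0.66·0.09 = 0.059400
Denominator P(flood warning | dam release): 0.48·0.91 + 0.66·0.09 = 0.496200
P(heavy upstream rainfall | flood warning, dam release) = 0.059400/0.496200 ≈ 0.120
This is intercausal reasoning (explaining away): once dam release accounts for the flood warning, heavy upstream rainfall becomes less likely.

Pr(heavy upstream rainfall | flood warning) ≈ 0.167; Pr(heavy upstream rainfall | flood warning, dam release) ≈ 0.120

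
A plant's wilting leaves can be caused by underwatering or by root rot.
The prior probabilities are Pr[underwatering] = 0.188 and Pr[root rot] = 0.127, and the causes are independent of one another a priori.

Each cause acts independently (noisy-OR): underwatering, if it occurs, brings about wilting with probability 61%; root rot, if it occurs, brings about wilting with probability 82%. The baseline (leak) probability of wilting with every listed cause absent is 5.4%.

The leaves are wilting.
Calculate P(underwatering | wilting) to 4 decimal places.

P(underwatering | wilting) ≈ 0.5040

Under noisy-OR, P(wilting | causes) = 1 − (1−0.054)·∏(1−qᵢ) over the active causes.
Enumerate the 4 (underwatering, root rot) configurations and weight by the priors:
  P(wilting) = 0.054·0.812·0.873 + 0.82972·0.812·0.127 + 0.63106·0.188·0.873 + 0.933591·0.188·0.127
        = 0.038279 + 0.085564 + 0.103572 + 0.022290 = 0.249705
Keeping only the underwatering-present terms gives 0.125862, so
  P(underwatering | wilting) = 0.125862 / 0.249705 ≈ 0.5040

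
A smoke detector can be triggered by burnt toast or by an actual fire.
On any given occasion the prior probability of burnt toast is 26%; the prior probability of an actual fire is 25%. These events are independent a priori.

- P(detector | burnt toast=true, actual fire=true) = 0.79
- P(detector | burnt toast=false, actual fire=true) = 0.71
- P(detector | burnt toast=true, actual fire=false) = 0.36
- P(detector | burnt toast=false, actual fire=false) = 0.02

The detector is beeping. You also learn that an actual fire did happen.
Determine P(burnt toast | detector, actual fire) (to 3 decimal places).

P(burnt toast | detector, actual fire) ≈ 0.281

P(detector | actual fire) = 0.71·0.74 + 0.79·0.26 = 0.525400 + 0.205400 = 0.730800
Of this, 0.205400 comes from 0.79·0.26 (the burnt toast=true cases).
Hence the posterior is 0.205400/0.730800 ≈ 0.281.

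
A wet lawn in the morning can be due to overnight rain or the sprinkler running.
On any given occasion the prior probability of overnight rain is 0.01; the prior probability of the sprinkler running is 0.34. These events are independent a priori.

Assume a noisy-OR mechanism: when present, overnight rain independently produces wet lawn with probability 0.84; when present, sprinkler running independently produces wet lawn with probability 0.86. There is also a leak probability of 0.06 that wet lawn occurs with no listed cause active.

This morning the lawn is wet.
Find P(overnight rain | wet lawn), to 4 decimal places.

Under noisy-OR, P(wet lawn | causes) = 1 − (1−0.06)·∏(1−qᵢ) over the active causes.
P(wet lawn) = 0.06×0.99×0.66 + 0.8684×0.99×0.34 + 0.8496×0.01×0.66 + 0.978944×0.01×0.34 = 0.039204 + 0.292303 + 0.005607 + 0.003328 = 0.340442
Restricting to configurations with overnight rain present: 0.005607 + 0.003328 = 0.008935.
P(overnight rain | wet lawn) = 0.008935 / 0.340442 ≈ 0.0262

P(overnight rain | wet lawn) ≈ 0.0262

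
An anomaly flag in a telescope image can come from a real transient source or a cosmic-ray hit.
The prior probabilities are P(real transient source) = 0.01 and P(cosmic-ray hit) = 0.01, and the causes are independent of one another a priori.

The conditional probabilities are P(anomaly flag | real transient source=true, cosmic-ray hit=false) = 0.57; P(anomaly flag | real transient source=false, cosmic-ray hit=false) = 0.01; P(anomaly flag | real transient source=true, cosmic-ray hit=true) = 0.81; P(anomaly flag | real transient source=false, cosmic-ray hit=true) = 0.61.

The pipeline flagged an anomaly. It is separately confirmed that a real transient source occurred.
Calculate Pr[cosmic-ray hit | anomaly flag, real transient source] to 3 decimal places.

By total probability over both values of cosmic-ray hit:
  P(anomaly flag | real transient source) = 0.57·0.99 + 0.81·0.01
        = 0.564300 + 0.008100 = 0.572400
Configurations with cosmic-ray hit contribute 0.008100, so
  P(cosmic-ray hit | anomaly flag, real transient source) = 0.008100 / 0.572400 ≈ 0.014

Pr[cosmic-ray hit | anomaly flag, real transient source] ≈ 0.014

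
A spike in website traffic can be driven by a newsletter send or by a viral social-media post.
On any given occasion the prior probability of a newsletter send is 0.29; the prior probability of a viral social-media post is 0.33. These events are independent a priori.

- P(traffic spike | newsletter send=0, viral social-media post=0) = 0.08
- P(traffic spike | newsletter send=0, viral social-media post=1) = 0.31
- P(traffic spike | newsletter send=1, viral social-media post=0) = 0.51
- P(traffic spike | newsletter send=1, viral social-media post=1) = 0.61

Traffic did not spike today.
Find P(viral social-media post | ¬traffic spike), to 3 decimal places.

Enumerate the 4 (newsletter send, viral social-media post) configurations and weight by the priors:
  P(¬traffic spike) = 0.92*0.71*0.67 + 0.69*0.71*0.33 + 0.49*0.29*0.67 + 0.39*0.29*0.33
        = 0.437644 + 0.161667 + 0.095207 + 0.037323 = 0.731841
The terms with viral social-media post present sum to 0.198990, so
  P(viral social-media post | ¬traffic spike) = 0.198990 / 0.731841 ≈ 0.272

P(viral social-media post | ¬traffic spike) ≈ 0.272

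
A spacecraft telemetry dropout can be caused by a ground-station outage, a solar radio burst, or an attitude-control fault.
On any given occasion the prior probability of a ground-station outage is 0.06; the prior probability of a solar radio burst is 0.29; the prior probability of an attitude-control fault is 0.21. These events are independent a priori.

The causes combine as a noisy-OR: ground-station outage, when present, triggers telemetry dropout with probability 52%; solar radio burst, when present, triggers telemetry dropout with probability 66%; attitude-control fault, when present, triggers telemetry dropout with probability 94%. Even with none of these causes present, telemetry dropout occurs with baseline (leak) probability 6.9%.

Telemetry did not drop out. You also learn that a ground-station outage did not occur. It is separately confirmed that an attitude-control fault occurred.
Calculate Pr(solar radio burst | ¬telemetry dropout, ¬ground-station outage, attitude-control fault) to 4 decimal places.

Under noisy-OR, P(telemetry dropout | causes) = 1 − (1−0.069)·∏(1−qᵢ) over the active causes.
By total probability over both values of solar radio burst:
  P(¬telemetry dropout | ¬ground-station outage, attitude-control fault) = 0.05586×0.71 + 0.018992×0.29
        = 0.039661 + 0.005508 = 0.045169
The terms with solar radio burst present sum to 0.005508, so
  P(solar radio burst | ¬telemetry dropout, ¬ground-station outage, attitude-control fault) = 0.005508 / 0.045169 ≈ 0.1219

Pr(solar radio burst | ¬telemetry dropout, ¬ground-station outage, attitude-control fault) ≈ 0.1219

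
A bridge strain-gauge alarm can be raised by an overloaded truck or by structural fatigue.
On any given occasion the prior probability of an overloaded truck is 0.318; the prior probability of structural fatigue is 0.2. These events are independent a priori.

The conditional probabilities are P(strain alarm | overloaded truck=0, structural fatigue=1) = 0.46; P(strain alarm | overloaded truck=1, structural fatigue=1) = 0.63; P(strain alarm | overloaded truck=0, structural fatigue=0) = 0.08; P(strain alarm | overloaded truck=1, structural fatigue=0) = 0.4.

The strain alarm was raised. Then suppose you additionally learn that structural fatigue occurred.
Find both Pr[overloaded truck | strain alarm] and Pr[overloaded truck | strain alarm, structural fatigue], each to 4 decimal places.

Pr[overloaded truck | strain alarm] ≈ 0.5714; Pr[overloaded truck | strain alarm, structural fatigue] ≈ 0.3897

P(strain alarm) = 0.08×0.682×0.8 + 0.46×0.682×0.2 + 0.4×0.318×0.8 + 0.63×0.318×0.2 = 0.043648 + 0.062744 + 0.101760 + 0.040068 = 0.248220
Of this, 0.141828 comes from 0.101760 + 0.040068 (the overloaded truck=true cases).
P(overloaded truck | strain alarm) = 0.141828 / 0.248220 ≈ 0.5714

With the extra evidence:
For the numerator, keep only overloaded truck=true terms: 0.63×0.318 = 0.200340
Normalizer over all consistent configurations: 0.46×0.682 + 0.63×0.318 = 0.514060
P(overloaded truck | strain alarm, structural fatigue) = 0.200340/0.514060 ≈ 0.3897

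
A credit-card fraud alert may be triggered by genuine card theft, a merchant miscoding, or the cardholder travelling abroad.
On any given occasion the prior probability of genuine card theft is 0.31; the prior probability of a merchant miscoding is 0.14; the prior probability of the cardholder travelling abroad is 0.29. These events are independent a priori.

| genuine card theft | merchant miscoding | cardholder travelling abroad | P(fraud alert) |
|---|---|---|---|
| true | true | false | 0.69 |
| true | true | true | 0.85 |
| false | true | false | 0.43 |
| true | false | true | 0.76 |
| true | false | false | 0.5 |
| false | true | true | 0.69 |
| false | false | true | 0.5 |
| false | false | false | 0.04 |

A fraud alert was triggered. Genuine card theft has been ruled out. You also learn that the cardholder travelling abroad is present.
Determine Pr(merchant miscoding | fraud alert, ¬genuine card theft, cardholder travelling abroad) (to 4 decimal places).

P(fraud alert | ¬genuine card theft, cardholder travelling abroad) = 0.5*0.86 + 0.69*0.14 = 0.430000 + 0.096600 = 0.526600
Restricting to configurations with merchant miscoding present: 0.69*0.14 = 0.096600.
Hence the posterior is 0.096600/0.526600 ≈ 0.1834.

Pr(merchant miscoding | fraud alert, ¬genuine card theft, cardholder travelling abroad) ≈ 0.1834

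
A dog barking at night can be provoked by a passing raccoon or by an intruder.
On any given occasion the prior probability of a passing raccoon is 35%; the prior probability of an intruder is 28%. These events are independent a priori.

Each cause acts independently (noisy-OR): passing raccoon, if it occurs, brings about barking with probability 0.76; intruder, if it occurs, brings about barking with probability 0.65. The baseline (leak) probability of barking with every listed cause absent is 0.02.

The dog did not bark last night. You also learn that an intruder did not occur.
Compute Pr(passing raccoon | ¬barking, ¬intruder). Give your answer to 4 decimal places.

Under noisy-OR, P(barking | causes) = 1 − (1−0.02)·∏(1−qᵢ) over the active causes.
Enumerate both values of passing raccoon and weight by the priors:
  P(¬barking | ¬intruder) = 0.98*0.65 + 0.2352*0.35
        = 0.637000 + 0.082320 = 0.719320
The terms with passing raccoon present sum to 0.082320, so
  P(passing raccoon | ¬barking, ¬intruder) = 0.082320 / 0.719320 ≈ 0.1144

Pr(passing raccoon | ¬barking, ¬intruder) ≈ 0.1144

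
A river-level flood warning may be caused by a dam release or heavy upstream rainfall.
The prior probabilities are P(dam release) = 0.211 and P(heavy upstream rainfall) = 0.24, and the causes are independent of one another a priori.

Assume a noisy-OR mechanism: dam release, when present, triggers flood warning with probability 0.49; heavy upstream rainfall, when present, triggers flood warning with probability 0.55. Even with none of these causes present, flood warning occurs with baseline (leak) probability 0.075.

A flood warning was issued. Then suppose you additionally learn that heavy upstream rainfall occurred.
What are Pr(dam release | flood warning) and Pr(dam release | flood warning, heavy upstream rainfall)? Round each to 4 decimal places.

Under noisy-OR, P(flood warning | causes) = 1 − (1−0.075)·∏(1−qᵢ) over the active causes.
By total probability over the 4 (dam release, heavy upstream rainfall) configurations:
  P(flood warning) = 0.075·0.789·0.76 + 0.58375·0.789·0.24 + 0.52825·0.211·0.76 + 0.787713·0.211·0.24
        = 0.044973 + 0.110539 + 0.084710 + 0.039890 = 0.280112
Configurations with dam release contribute 0.124600, so
  P(dam release | flood warning) = 0.124600 / 0.280112 ≈ 0.4448

Now condition on the additional information:
P(flood warning | heavy upstream rainfall) = 0.58375×0.789 + 0.787713×0.211 = 0.460579 + 0.166207 = 0.626786
Of this, 0.166207 comes from 0.787713×0.211 (the dam release=true cases).
So P(dam release | flood warning, heavy upstream rainfall) = 0.166207/0.626786 ≈ 0.2652.
This is intercausal reasoning (explaining away): once heavy upstream rainfall accounts for the flood warning, dam release becomes less likely.

Pr(dam release | flood warning) ≈ 0.4448; Pr(dam release | flood warning, heavy upstream rainfall) ≈ 0.2652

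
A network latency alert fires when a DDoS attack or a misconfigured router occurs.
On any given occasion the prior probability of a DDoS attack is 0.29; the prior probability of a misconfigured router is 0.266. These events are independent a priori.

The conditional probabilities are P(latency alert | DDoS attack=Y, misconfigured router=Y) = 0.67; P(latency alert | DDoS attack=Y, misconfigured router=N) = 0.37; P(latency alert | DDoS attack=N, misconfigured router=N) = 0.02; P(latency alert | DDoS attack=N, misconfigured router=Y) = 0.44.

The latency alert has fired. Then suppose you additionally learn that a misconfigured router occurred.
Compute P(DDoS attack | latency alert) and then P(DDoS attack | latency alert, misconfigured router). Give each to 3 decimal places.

P(DDoS attack | latency alert) ≈ 0.582; P(DDoS attack | latency alert, misconfigured router) ≈ 0.383

Sum P(latency alert|·) weighted by the priors over the 4 (DDoS attack, misconfigured router) configurations:
  P(latency alert) = 0.02·0.71·0.734 + 0.44·0.71·0.266 + 0.37·0.29·0.734 + 0.67·0.29·0.266
        = 0.010423 + 0.083098 + 0.078758 + 0.051684 = 0.223963
Keeping only the DDoS attack-present terms gives 0.130442, so
  P(DDoS attack | latency alert) = 0.130442 / 0.223963 ≈ 0.582

With the extra evidence:
Sum P(latency alert|·) weighted by the priors over both values of DDoS attack:
  P(latency alert | misconfigured router) = 0.44·0.71 + 0.67·0.29
        = 0.312400 + 0.194300 = 0.506700
The terms with DDoS attack present sum to 0.194300, so
  P(DDoS attack | latency alert, misconfigured router) = 0.194300 / 0.506700 ≈ 0.383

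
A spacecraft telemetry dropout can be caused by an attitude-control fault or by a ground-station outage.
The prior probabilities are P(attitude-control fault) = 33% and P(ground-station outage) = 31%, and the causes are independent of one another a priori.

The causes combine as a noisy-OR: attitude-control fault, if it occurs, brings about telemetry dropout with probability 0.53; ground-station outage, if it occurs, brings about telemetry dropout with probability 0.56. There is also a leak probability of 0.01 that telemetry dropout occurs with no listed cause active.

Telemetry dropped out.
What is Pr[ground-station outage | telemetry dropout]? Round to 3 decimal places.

Pr[ground-station outage | telemetry dropout] ≈ 0.611

Under noisy-OR, P(telemetry dropout | causes) = 1 − (1−0.01)·∏(1−qᵢ) over the active causes.
By total probability over the 4 (attitude-control fault, ground-station outage) configurations:
  P(telemetry dropout) = 0.01·0.67·0.69 + 0.5644·0.67·0.31 + 0.5347·0.33·0.69 + 0.795268·0.33·0.31
        = 0.004623 + 0.117226 + 0.121751 + 0.081356 = 0.324956
Keeping only the ground-station outage-present terms gives 0.198582, so
  P(ground-station outage | telemetry dropout) = 0.198582 / 0.324956 ≈ 0.611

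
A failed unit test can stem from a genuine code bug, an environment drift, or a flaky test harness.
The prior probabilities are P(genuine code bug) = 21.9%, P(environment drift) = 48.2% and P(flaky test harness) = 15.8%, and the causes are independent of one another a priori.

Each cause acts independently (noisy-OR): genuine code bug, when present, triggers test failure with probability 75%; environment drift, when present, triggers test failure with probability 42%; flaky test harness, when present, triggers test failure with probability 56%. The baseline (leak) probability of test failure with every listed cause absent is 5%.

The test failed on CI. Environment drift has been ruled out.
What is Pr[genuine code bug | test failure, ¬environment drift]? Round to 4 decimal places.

Pr[genuine code bug | test failure, ¬environment drift] ≈ 0.6211

Under noisy-OR, P(test failure | causes) = 1 − (1−0.05)·∏(1−qᵢ) over the active causes.
Weight on genuine code bug=true, given the evidence: 0.140603 + 0.030986 = 0.171589
Normalizer over all consistent configurations: 0.05*0.781*0.842 + 0.582*0.781*0.158 + 0.7625*0.219*0.842 + 0.8955*0.219*0.158 = 0.276287
P(genuine code bug | test failure, ¬environment drift) = 0.171589/0.276287 ≈ 0.6211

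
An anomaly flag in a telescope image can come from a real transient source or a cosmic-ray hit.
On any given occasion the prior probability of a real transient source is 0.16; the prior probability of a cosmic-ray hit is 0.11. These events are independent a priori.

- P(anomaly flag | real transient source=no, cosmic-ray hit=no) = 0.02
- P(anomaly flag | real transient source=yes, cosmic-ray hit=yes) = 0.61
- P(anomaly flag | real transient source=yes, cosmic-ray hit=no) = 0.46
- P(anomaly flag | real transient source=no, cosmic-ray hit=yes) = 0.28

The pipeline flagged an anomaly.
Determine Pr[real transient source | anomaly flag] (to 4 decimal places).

P(anomaly flag) = 0.02·0.84·0.89 + 0.28·0.84·0.11 + 0.46·0.16·0.89 + 0.61·0.16·0.11 = 0.014952 + 0.025872 + 0.065504 + 0.010736 = 0.117064
The real transient source-present share is 0.065504 + 0.010736 = 0.076240.
Hence the posterior is 0.076240/0.117064 ≈ 0.6513.

Pr[real transient source | anomaly flag] ≈ 0.6513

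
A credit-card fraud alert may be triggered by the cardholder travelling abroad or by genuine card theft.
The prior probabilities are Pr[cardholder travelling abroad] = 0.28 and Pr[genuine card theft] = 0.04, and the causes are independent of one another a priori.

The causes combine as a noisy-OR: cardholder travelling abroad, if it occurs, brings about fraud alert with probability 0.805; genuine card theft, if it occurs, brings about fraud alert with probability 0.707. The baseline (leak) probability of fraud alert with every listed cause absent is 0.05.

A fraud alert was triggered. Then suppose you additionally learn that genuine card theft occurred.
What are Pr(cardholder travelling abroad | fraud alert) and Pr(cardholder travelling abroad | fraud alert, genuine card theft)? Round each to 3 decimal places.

Pr(cardholder travelling abroad | fraud alert) ≈ 0.806; Pr(cardholder travelling abroad | fraud alert, genuine card theft) ≈ 0.338

Under noisy-OR, P(fraud alert | causes) = 1 − (1−0.05)·∏(1−qᵢ) over the active causes.
By total probability over the 4 (cardholder travelling abroad, genuine card theft) configurations:
  P(fraud alert) = 0.05*0.72*0.96 + 0.72165*0.72*0.04 + 0.81475*0.28*0.96 + 0.945722*0.28*0.04
        = 0.034560 + 0.020784 + 0.219005 + 0.010592 = 0.284941
Configurations with cardholder travelling abroad contribute 0.229597, so
  P(cardholder travelling abroad | fraud alert) = 0.229597 / 0.284941 ≈ 0.806

Now condition on the additional information:
P(fraud alert | genuine card theft) = 0.72165×0.72 + 0.945722×0.28 = 0.519588 + 0.264802 = 0.784390
Restricting to configurations with cardholder travelling abroad present: 0.945722×0.28 = 0.264802.
So P(cardholder travelling abroad | fraud alert, genuine card theft) = 0.264802/0.784390 ≈ 0.338.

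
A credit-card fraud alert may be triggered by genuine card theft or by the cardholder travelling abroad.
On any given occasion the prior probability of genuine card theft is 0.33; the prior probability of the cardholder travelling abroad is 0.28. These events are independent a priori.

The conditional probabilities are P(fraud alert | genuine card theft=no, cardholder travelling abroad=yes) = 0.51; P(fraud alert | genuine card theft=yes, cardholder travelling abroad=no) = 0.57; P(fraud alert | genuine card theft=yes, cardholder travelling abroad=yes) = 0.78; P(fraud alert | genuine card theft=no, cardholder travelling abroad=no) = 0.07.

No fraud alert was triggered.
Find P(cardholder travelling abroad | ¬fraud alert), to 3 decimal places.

Enumerate the 4 (genuine card theft, cardholder travelling abroad) configurations and weight by the priors:
  P(¬fraud alert) = 0.93*0.67*0.72 + 0.49*0.67*0.28 + 0.43*0.33*0.72 + 0.22*0.33*0.28
        = 0.448632 + 0.091924 + 0.102168 + 0.020328 = 0.663052
Configurations with cardholder travelling abroad contribute 0.112252, so
  P(cardholder travelling abroad | ¬fraud alert) = 0.112252 / 0.663052 ≈ 0.169

P(cardholder travelling abroad | ¬fraud alert) ≈ 0.169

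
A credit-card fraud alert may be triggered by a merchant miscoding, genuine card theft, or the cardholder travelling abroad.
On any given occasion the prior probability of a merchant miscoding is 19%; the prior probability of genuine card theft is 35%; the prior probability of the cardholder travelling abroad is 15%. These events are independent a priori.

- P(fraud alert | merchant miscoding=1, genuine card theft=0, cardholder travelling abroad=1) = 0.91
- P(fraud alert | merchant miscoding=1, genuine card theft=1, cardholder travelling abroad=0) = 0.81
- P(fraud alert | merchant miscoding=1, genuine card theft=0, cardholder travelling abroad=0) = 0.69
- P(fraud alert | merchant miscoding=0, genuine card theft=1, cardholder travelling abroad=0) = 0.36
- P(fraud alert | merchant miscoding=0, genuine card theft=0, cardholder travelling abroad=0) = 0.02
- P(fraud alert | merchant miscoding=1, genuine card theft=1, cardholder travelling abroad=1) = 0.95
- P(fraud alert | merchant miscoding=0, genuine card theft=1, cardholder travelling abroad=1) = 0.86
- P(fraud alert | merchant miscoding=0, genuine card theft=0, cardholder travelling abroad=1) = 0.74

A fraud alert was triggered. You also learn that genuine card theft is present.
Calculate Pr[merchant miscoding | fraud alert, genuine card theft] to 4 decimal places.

P(fraud alert | genuine card theft) = 0.36·0.81·0.85 + 0.86·0.81·0.15 + 0.81·0.19·0.85 + 0.95·0.19·0.15 = 0.247860 + 0.104490 + 0.130815 + 0.027075 = 0.510240
The merchant miscoding-present share is 0.130815 + 0.027075 = 0.157890.
So P(merchant miscoding | fraud alert, genuine card theft) = 0.157890/0.510240 ≈ 0.3094.

Pr[merchant miscoding | fraud alert, genuine card theft] ≈ 0.3094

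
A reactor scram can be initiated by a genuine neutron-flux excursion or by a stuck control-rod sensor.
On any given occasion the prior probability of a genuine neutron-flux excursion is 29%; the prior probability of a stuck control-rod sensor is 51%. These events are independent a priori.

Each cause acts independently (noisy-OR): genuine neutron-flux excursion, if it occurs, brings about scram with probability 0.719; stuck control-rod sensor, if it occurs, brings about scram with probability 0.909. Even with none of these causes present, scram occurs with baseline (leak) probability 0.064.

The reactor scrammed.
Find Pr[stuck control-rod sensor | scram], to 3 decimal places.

Pr[stuck control-rod sensor | scram] ≈ 0.789

Under noisy-OR, P(scram | causes) = 1 − (1−0.064)·∏(1−qᵢ) over the active causes.
By total probability over the 4 (genuine neutron-flux excursion, stuck control-rod sensor) configurations:
  P(scram) = 0.064×0.71×0.49 + 0.914824×0.71×0.51 + 0.736984×0.29×0.49 + 0.976066×0.29×0.51
        = 0.022266 + 0.331258 + 0.104725 + 0.144360 = 0.602609
Configurations with stuck control-rod sensor contribute 0.475618, so
  P(stuck control-rod sensor | scram) = 0.475618 / 0.602609 ≈ 0.789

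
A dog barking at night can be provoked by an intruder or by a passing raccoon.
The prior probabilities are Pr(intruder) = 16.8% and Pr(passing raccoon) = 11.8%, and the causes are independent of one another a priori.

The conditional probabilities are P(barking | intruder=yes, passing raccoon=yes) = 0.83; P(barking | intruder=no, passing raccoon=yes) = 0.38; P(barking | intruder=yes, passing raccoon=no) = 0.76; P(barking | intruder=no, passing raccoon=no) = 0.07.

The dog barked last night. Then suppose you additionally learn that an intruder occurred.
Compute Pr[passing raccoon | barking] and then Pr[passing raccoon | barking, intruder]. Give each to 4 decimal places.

Numerator (weight on configurations with passing raccoon): 0.037307 + 0.016454 = 0.053761
Normalizer over all consistent configurations: 0.07×0.832×0.882 + 0.38×0.832×0.118 + 0.76×0.168×0.882 + 0.83×0.168×0.118 = 0.217743
Posterior = 0.053761 / 0.217743 ≈ 0.2469

With the extra evidence:
Enumerate both values of passing raccoon and weight by the priors:
  P(barking | intruder) = 0.76*0.882 + 0.83*0.118
        = 0.670320 + 0.097940 = 0.768260
The terms with passing raccoon present sum to 0.097940, so
  P(passing raccoon | barking, intruder) = 0.097940 / 0.768260 ≈ 0.1275
The drop from 0.2469 to 0.1275 is the explaining-away (discounting) effect.

Pr[passing raccoon | barking] ≈ 0.2469; Pr[passing raccoon | barking, intruder] ≈ 0.1275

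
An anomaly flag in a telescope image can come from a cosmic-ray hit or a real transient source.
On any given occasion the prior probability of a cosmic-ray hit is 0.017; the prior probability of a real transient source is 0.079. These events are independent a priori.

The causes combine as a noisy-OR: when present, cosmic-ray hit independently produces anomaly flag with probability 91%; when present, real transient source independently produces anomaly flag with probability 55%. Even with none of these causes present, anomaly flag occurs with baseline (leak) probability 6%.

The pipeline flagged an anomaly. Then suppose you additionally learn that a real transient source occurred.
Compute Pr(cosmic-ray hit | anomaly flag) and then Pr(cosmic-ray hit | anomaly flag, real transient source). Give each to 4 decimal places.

Pr(cosmic-ray hit | anomaly flag) ≈ 0.1362; Pr(cosmic-ray hit | anomaly flag, real transient source) ≈ 0.0280

Under noisy-OR, P(anomaly flag | causes) = 1 − (1−0.06)·∏(1−qᵢ) over the active causes.
Enumerate the 4 (cosmic-ray hit, real transient source) configurations and weight by the priors:
  P(anomaly flag) = 0.06×0.983×0.921 + 0.577×0.983×0.079 + 0.9154×0.017×0.921 + 0.96193×0.017×0.079
        = 0.054321 + 0.044808 + 0.014332 + 0.001292 = 0.114753
Configurations with cosmic-ray hit contribute 0.015624, so
  P(cosmic-ray hit | anomaly flag) = 0.015624 / 0.114753 ≈ 0.1362

With the extra evidence:
Numerator (weight on configurations with cosmic-ray hit): 0.96193×0.017 = 0.016353
The normalizing constant is 0.577×0.983 + 0.96193×0.017 = 0.583544
Posterior = 0.016353 / 0.583544 ≈ 0.0280
Conditioning on real transient source lowers the posterior on cosmic-ray hit: the classic explaining-away effect in a common-effect structure.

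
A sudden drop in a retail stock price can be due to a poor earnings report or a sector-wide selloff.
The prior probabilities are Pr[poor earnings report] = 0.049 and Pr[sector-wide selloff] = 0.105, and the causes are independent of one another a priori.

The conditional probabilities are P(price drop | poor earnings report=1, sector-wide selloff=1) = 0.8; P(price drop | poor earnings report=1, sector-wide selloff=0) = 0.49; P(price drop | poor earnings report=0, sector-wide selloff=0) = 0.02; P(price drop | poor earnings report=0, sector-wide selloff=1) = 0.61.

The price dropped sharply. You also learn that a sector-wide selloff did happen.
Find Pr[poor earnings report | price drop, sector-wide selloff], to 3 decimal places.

Pr[poor earnings report | price drop, sector-wide selloff] ≈ 0.063

P(price drop | sector-wide selloff) = 0.61·0.951 + 0.8·0.049 = 0.580110 + 0.039200 = 0.619310
The poor earnings report-present share is 0.8·0.049 = 0.039200.
So P(poor earnings report | price drop, sector-wide selloff) = 0.039200/0.619310 ≈ 0.063.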